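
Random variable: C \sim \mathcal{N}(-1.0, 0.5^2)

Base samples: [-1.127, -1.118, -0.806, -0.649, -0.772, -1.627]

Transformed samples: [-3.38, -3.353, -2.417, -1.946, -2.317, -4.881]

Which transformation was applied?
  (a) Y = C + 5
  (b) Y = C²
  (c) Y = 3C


Checking option (c) Y = 3C:
  C = -1.127 -> Y = -3.38 ✓
  C = -1.118 -> Y = -3.353 ✓
  C = -0.806 -> Y = -2.417 ✓
All samples match this transformation.

(c) 3C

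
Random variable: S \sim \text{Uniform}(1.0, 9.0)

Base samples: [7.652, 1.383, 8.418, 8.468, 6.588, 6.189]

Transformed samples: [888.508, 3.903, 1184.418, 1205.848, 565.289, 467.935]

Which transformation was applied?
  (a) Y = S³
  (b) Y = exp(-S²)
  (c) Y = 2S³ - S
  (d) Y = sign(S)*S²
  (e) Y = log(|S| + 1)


Checking option (c) Y = 2S³ - S:
  S = 7.652 -> Y = 888.508 ✓
  S = 1.383 -> Y = 3.903 ✓
  S = 8.418 -> Y = 1184.418 ✓
All samples match this transformation.

(c) 2S³ - S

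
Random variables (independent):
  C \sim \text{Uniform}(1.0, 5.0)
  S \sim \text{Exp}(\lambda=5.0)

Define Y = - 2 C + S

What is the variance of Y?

For independent RVs: Var(aX + bY) = a²Var(X) + b²Var(Y)
Var(C) = 1.3333333
Var(S) = 0.04
Var(Y) = (-2)²*1.3333333 + 1²*0.04
= 4*1.3333333 + 1*0.04 = 5.3733333

5.3733333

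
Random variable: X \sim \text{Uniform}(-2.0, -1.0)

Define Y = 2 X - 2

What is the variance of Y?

For Y = aX + b: Var(Y) = a² * Var(X)
Var(X) = (-1 + 2)^2/12 = 0.083333333
Var(Y) = 2² * 0.083333333 = 4 * 0.083333333 = 0.33333333

0.33333333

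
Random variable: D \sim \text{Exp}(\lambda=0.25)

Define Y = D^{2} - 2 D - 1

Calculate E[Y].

E[Y] = 1*E[D²] - 2*E[D] - 1
E[D] = 4
E[D²] = Var(D) + (E[D])² = 16 + 16 = 32
E[Y] = 1*32 - 2*4 - 1 = 23

23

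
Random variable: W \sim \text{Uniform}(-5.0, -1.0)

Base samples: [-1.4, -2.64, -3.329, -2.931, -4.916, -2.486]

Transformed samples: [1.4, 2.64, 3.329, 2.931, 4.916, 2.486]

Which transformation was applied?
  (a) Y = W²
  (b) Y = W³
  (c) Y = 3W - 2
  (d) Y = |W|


Checking option (d) Y = |W|:
  W = -1.4 -> Y = 1.4 ✓
  W = -2.64 -> Y = 2.64 ✓
  W = -3.329 -> Y = 3.329 ✓
All samples match this transformation.

(d) |W|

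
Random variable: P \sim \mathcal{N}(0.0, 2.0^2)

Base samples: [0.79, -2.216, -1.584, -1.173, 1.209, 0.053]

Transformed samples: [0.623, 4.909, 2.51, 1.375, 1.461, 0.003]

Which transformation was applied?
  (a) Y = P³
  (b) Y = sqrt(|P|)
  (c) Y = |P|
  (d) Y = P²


Checking option (d) Y = P²:
  P = 0.79 -> Y = 0.623 ✓
  P = -2.216 -> Y = 4.909 ✓
  P = -1.584 -> Y = 2.51 ✓
All samples match this transformation.

(d) P²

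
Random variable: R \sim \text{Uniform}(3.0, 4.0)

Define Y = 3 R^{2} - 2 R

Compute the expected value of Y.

E[Y] = 3*E[R²] - 2*E[R]
E[R] = 3.5
E[R²] = Var(R) + (E[R])² = 0.083333333 + 12.25 = 12.333333
E[Y] = 3*12.333333 - 2*3.5 = 30

30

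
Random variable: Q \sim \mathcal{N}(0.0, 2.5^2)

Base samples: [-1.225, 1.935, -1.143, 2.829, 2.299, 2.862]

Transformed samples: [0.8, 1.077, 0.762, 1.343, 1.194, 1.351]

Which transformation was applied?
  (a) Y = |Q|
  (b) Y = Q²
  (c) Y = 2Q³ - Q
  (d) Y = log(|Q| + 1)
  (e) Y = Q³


Checking option (d) Y = log(|Q| + 1):
  Q = -1.225 -> Y = 0.8 ✓
  Q = 1.935 -> Y = 1.077 ✓
  Q = -1.143 -> Y = 0.762 ✓
All samples match this transformation.

(d) log(|Q| + 1)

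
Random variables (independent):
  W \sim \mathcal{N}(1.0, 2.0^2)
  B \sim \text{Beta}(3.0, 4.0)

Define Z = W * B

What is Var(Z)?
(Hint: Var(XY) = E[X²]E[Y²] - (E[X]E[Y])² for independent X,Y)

Var(XY) = E[X²]E[Y²] - (E[X]E[Y])²
E[W] = 1, Var(W) = 4
E[B] = 0.42857143, Var(B) = 0.030612245
E[W²] = 4 + 1² = 5
E[B²] = 0.030612245 + 0.42857143² = 0.21428571
Var(Z) = 5*0.21428571 - (1*0.42857143)²
= 1.0714286 - 0.18367347 = 0.8877551

0.8877551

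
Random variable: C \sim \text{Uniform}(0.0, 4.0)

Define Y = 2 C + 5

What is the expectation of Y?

For Y = 2C + 5:
E[Y] = 2 * E[C] + 5
E[C] = (0 + 4)/2 = 2
E[Y] = 2 * 2 + 5 = 9

9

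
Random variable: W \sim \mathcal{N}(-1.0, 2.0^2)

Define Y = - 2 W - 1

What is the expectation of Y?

For Y = -2W - 1:
E[Y] = -2 * E[W] - 1
E[W] = -1.0 = -1
E[Y] = -2 * (-1) - 1 = 1

1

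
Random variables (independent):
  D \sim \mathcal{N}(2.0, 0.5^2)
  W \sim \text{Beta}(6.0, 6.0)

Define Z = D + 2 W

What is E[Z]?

E[Z] = 1*E[D] + 2*E[W]
E[D] = 2
E[W] = 0.5
E[Z] = 1*2 + 2*0.5 = 3

3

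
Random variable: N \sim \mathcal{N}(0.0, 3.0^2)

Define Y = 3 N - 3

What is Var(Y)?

For Y = aN + b: Var(Y) = a² * Var(N)
Var(N) = 3.0^2 = 9
Var(Y) = 3² * 9 = 9 * 9 = 81

81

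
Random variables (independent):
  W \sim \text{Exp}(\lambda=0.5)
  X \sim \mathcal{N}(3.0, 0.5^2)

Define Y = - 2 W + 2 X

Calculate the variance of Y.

For independent RVs: Var(aX + bY) = a²Var(X) + b²Var(Y)
Var(W) = 4
Var(X) = 0.25
Var(Y) = (-2)²*4 + 2²*0.25
= 4*4 + 4*0.25 = 17

17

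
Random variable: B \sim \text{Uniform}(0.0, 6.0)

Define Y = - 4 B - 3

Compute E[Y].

For Y = -4B - 3:
E[Y] = -4 * E[B] - 3
E[B] = (0 + 6)/2 = 3
E[Y] = -4 * 3 - 3 = -15

-15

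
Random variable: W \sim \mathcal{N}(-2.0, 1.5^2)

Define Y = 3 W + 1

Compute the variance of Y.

For Y = aW + b: Var(Y) = a² * Var(W)
Var(W) = 1.5^2 = 2.25
Var(Y) = 3² * 2.25 = 9 * 2.25 = 20.25

20.25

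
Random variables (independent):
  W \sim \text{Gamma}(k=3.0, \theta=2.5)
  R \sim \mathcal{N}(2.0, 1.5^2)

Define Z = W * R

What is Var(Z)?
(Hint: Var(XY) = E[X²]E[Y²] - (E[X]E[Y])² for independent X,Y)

Var(XY) = E[X²]E[Y²] - (E[X]E[Y])²
E[W] = 7.5, Var(W) = 18.75
E[R] = 2, Var(R) = 2.25
E[W²] = 18.75 + 7.5² = 75
E[R²] = 2.25 + 2² = 6.25
Var(Z) = 75*6.25 - (7.5*2)²
= 468.75 - 225 = 243.75

243.75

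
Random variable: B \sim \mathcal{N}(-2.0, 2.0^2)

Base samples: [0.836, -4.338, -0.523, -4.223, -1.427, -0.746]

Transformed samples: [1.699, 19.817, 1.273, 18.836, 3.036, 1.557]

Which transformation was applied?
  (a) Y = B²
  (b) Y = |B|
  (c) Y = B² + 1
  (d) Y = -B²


Checking option (c) Y = B² + 1:
  B = 0.836 -> Y = 1.699 ✓
  B = -4.338 -> Y = 19.817 ✓
  B = -0.523 -> Y = 1.273 ✓
All samples match this transformation.

(c) B² + 1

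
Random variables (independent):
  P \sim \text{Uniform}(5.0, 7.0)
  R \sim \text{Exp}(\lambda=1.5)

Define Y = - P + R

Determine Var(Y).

For independent RVs: Var(aX + bY) = a²Var(X) + b²Var(Y)
Var(P) = 0.33333333
Var(R) = 0.44444444
Var(Y) = (-1)²*0.33333333 + 1²*0.44444444
= 1*0.33333333 + 1*0.44444444 = 0.77777778

0.77777778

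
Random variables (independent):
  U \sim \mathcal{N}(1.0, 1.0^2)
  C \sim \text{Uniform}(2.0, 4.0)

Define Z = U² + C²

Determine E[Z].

E[Z] = E[U²] + E[C²]
E[U²] = Var(U) + E[U]² = 1 + 1 = 2
E[C²] = Var(C) + E[C]² = 0.33333333 + 9 = 9.3333333
E[Z] = 2 + 9.3333333 = 11.333333

11.333333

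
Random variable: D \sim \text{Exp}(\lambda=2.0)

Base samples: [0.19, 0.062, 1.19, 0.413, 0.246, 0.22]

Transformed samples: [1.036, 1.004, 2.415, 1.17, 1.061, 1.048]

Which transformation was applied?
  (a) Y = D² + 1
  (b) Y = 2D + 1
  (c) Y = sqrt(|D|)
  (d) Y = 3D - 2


Checking option (a) Y = D² + 1:
  D = 0.19 -> Y = 1.036 ✓
  D = 0.062 -> Y = 1.004 ✓
  D = 1.19 -> Y = 2.415 ✓
All samples match this transformation.

(a) D² + 1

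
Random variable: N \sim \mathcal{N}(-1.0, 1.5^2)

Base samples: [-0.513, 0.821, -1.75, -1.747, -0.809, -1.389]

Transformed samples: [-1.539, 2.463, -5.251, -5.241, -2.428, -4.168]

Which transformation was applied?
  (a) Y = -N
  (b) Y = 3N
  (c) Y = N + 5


Checking option (b) Y = 3N:
  N = -0.513 -> Y = -1.539 ✓
  N = 0.821 -> Y = 2.463 ✓
  N = -1.75 -> Y = -5.251 ✓
All samples match this transformation.

(b) 3N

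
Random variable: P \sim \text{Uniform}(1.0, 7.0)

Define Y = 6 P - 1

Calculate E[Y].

For Y = 6P - 1:
E[Y] = 6 * E[P] - 1
E[P] = (1 + 7)/2 = 4
E[Y] = 6 * 4 - 1 = 23

23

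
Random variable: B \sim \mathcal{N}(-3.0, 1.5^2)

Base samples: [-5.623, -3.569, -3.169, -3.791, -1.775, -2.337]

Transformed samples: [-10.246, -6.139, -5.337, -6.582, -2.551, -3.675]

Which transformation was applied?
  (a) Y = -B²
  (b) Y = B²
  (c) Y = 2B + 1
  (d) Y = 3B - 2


Checking option (c) Y = 2B + 1:
  B = -5.623 -> Y = -10.246 ✓
  B = -3.569 -> Y = -6.139 ✓
  B = -3.169 -> Y = -5.337 ✓
All samples match this transformation.

(c) 2B + 1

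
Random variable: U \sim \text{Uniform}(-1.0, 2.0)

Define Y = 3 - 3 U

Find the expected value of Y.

For Y = -3U + 3:
E[Y] = -3 * E[U] + 3
E[U] = (-1 + 2)/2 = 0.5
E[Y] = -3 * 0.5 + 3 = 1.5

1.5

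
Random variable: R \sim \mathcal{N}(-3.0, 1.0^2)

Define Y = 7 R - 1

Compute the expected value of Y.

For Y = 7R - 1:
E[Y] = 7 * E[R] - 1
E[R] = -3.0 = -3
E[Y] = 7 * (-3) - 1 = -22

-22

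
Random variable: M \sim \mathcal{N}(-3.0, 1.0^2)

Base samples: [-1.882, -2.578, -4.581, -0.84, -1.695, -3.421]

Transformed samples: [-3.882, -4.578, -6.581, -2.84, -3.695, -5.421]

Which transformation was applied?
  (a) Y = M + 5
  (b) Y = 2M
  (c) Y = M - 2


Checking option (c) Y = M - 2:
  M = -1.882 -> Y = -3.882 ✓
  M = -2.578 -> Y = -4.578 ✓
  M = -4.581 -> Y = -6.581 ✓
All samples match this transformation.

(c) M - 2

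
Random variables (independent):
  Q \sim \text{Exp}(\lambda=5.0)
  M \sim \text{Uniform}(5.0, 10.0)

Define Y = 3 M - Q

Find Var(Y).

For independent RVs: Var(aX + bY) = a²Var(X) + b²Var(Y)
Var(Q) = 0.04
Var(M) = 2.0833333
Var(Y) = (-1)²*0.04 + 3²*2.0833333
= 1*0.04 + 9*2.0833333 = 18.79

18.79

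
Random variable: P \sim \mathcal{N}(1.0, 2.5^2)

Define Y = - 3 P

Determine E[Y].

For Y = -3P:
E[Y] = -3 * E[P]
E[P] = 1.0 = 1
E[Y] = -3 * 1 = -3

-3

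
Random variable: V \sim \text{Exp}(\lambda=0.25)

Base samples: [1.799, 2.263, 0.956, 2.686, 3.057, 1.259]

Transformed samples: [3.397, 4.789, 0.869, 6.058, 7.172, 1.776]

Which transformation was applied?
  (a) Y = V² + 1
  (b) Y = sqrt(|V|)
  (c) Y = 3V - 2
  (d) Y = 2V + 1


Checking option (c) Y = 3V - 2:
  V = 1.799 -> Y = 3.397 ✓
  V = 2.263 -> Y = 4.789 ✓
  V = 0.956 -> Y = 0.869 ✓
All samples match this transformation.

(c) 3V - 2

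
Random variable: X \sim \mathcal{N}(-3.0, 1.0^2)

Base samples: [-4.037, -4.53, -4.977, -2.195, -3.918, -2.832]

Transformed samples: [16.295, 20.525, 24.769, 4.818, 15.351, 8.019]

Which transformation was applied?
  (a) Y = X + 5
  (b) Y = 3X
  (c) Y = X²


Checking option (c) Y = X²:
  X = -4.037 -> Y = 16.295 ✓
  X = -4.53 -> Y = 20.525 ✓
  X = -4.977 -> Y = 24.769 ✓
All samples match this transformation.

(c) X²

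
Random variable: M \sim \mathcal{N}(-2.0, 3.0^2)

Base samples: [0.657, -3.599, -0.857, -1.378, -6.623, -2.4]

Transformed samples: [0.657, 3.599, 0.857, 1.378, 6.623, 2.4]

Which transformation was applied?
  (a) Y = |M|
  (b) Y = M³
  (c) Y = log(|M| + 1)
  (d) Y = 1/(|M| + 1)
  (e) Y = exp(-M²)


Checking option (a) Y = |M|:
  M = 0.657 -> Y = 0.657 ✓
  M = -3.599 -> Y = 3.599 ✓
  M = -0.857 -> Y = 0.857 ✓
All samples match this transformation.

(a) |M|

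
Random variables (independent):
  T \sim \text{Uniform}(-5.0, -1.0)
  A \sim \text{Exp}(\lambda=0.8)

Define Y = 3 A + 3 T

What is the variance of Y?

For independent RVs: Var(aX + bY) = a²Var(X) + b²Var(Y)
Var(T) = 1.3333333
Var(A) = 1.5625
Var(Y) = 3²*1.3333333 + 3²*1.5625
= 9*1.3333333 + 9*1.5625 = 26.0625

26.0625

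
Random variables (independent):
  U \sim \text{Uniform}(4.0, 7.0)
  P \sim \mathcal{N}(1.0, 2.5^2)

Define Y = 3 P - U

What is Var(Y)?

For independent RVs: Var(aX + bY) = a²Var(X) + b²Var(Y)
Var(U) = 0.75
Var(P) = 6.25
Var(Y) = (-1)²*0.75 + 3²*6.25
= 1*0.75 + 9*6.25 = 57

57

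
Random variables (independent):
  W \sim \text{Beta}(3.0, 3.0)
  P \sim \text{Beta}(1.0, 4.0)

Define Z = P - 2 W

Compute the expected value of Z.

E[Z] = -2*E[W] + 1*E[P]
E[W] = 0.5
E[P] = 0.2
E[Z] = -2*0.5 + 1*0.2 = -0.8

-0.8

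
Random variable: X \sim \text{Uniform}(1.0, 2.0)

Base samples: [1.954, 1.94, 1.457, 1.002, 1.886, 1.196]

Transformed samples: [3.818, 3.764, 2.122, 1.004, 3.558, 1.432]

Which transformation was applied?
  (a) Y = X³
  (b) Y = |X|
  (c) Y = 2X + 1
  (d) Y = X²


Checking option (d) Y = X²:
  X = 1.954 -> Y = 3.818 ✓
  X = 1.94 -> Y = 3.764 ✓
  X = 1.457 -> Y = 2.122 ✓
All samples match this transformation.

(d) X²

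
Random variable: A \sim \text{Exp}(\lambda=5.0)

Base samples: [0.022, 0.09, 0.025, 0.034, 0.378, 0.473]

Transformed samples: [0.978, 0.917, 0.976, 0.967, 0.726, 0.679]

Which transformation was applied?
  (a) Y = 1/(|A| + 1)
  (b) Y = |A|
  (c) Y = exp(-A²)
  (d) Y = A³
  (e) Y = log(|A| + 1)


Checking option (a) Y = 1/(|A| + 1):
  A = 0.022 -> Y = 0.978 ✓
  A = 0.09 -> Y = 0.917 ✓
  A = 0.025 -> Y = 0.976 ✓
All samples match this transformation.

(a) 1/(|A| + 1)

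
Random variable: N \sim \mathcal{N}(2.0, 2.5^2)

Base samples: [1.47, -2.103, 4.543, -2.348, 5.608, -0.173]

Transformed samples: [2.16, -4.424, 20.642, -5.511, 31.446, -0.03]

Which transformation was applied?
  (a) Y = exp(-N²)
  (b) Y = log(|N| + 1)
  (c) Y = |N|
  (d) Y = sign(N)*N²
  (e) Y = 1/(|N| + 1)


Checking option (d) Y = sign(N)*N²:
  N = 1.47 -> Y = 2.16 ✓
  N = -2.103 -> Y = -4.424 ✓
  N = 4.543 -> Y = 20.642 ✓
All samples match this transformation.

(d) sign(N)*N²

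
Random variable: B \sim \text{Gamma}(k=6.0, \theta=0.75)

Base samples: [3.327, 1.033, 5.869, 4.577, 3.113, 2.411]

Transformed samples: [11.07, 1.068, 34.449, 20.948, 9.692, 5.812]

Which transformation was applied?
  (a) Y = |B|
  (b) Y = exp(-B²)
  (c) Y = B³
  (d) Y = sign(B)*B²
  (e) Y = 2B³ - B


Checking option (d) Y = sign(B)*B²:
  B = 3.327 -> Y = 11.07 ✓
  B = 1.033 -> Y = 1.068 ✓
  B = 5.869 -> Y = 34.449 ✓
All samples match this transformation.

(d) sign(B)*B²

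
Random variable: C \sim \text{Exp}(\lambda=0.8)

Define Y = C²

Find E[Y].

Using E[X²] = Var(X) + (E[X])²:
E[C] = 1.25
Var(C) = 1/0.8^2 = 1.5625
E[C²] = 1.5625 + 1.25² = 1.5625 + 1.5625 = 3.125

3.125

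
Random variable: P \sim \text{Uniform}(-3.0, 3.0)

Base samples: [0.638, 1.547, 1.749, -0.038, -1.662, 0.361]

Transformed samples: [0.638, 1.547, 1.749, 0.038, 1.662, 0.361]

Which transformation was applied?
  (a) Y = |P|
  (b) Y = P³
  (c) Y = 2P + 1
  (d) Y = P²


Checking option (a) Y = |P|:
  P = 0.638 -> Y = 0.638 ✓
  P = 1.547 -> Y = 1.547 ✓
  P = 1.749 -> Y = 1.749 ✓
All samples match this transformation.

(a) |P|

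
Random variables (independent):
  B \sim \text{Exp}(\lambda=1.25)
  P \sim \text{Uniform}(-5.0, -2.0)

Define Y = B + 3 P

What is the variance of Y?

For independent RVs: Var(aX + bY) = a²Var(X) + b²Var(Y)
Var(B) = 0.64
Var(P) = 0.75
Var(Y) = 1²*0.64 + 3²*0.75
= 1*0.64 + 9*0.75 = 7.39

7.39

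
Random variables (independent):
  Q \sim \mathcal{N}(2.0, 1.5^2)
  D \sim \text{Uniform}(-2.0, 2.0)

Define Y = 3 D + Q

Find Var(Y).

For independent RVs: Var(aX + bY) = a²Var(X) + b²Var(Y)
Var(Q) = 2.25
Var(D) = 1.3333333
Var(Y) = 1²*2.25 + 3²*1.3333333
= 1*2.25 + 9*1.3333333 = 14.25

14.25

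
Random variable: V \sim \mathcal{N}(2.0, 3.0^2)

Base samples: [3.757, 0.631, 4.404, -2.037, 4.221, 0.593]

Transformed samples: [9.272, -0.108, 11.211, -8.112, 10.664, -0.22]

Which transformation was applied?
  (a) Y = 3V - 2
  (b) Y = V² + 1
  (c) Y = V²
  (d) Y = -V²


Checking option (a) Y = 3V - 2:
  V = 3.757 -> Y = 9.272 ✓
  V = 0.631 -> Y = -0.108 ✓
  V = 4.404 -> Y = 11.211 ✓
All samples match this transformation.

(a) 3V - 2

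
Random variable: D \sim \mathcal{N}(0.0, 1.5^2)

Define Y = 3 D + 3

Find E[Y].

For Y = 3D + 3:
E[Y] = 3 * E[D] + 3
E[D] = 0.0 = 0
E[Y] = 3 * 0 + 3 = 3

3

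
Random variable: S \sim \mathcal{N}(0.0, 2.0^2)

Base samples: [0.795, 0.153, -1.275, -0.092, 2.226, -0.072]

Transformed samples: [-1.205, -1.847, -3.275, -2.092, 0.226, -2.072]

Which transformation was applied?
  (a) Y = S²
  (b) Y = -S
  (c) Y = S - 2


Checking option (c) Y = S - 2:
  S = 0.795 -> Y = -1.205 ✓
  S = 0.153 -> Y = -1.847 ✓
  S = -1.275 -> Y = -3.275 ✓
All samples match this transformation.

(c) S - 2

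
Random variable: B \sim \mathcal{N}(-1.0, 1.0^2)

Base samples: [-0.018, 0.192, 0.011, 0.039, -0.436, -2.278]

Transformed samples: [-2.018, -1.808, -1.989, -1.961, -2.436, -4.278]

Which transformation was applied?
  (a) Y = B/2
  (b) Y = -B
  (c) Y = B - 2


Checking option (c) Y = B - 2:
  B = -0.018 -> Y = -2.018 ✓
  B = 0.192 -> Y = -1.808 ✓
  B = 0.011 -> Y = -1.989 ✓
All samples match this transformation.

(c) B - 2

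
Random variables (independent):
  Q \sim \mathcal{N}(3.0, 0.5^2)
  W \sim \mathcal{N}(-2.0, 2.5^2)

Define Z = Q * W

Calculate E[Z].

For independent RVs: E[XY] = E[X]*E[Y]
E[Q] = 3
E[W] = -2
E[Z] = 3 * (-2) = -6

-6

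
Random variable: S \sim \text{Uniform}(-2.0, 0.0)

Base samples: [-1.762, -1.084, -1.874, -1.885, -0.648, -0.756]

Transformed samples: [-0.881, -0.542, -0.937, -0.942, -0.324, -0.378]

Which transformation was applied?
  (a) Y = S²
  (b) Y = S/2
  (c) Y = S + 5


Checking option (b) Y = S/2:
  S = -1.762 -> Y = -0.881 ✓
  S = -1.084 -> Y = -0.542 ✓
  S = -1.874 -> Y = -0.937 ✓
All samples match this transformation.

(b) S/2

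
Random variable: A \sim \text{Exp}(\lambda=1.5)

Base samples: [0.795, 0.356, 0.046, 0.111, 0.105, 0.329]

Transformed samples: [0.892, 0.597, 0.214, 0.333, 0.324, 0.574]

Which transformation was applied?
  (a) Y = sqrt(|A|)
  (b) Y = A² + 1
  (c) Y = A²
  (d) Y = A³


Checking option (a) Y = sqrt(|A|):
  A = 0.795 -> Y = 0.892 ✓
  A = 0.356 -> Y = 0.597 ✓
  A = 0.046 -> Y = 0.214 ✓
All samples match this transformation.

(a) sqrt(|A|)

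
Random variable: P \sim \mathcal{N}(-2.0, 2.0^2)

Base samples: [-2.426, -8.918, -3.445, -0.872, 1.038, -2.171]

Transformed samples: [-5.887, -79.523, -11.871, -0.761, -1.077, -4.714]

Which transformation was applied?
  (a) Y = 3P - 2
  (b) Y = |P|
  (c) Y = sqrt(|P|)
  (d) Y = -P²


Checking option (d) Y = -P²:
  P = -2.426 -> Y = -5.887 ✓
  P = -8.918 -> Y = -79.523 ✓
  P = -3.445 -> Y = -11.871 ✓
All samples match this transformation.

(d) -P²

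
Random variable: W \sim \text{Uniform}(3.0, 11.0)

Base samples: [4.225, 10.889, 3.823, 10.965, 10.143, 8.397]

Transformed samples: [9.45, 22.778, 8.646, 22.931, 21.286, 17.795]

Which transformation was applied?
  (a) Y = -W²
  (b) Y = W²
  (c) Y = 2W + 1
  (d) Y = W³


Checking option (c) Y = 2W + 1:
  W = 4.225 -> Y = 9.45 ✓
  W = 10.889 -> Y = 22.778 ✓
  W = 3.823 -> Y = 8.646 ✓
All samples match this transformation.

(c) 2W + 1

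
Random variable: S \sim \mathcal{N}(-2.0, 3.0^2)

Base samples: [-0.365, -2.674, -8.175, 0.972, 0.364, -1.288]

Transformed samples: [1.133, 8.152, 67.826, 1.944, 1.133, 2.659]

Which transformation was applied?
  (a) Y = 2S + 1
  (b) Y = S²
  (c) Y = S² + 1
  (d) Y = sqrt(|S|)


Checking option (c) Y = S² + 1:
  S = -0.365 -> Y = 1.133 ✓
  S = -2.674 -> Y = 8.152 ✓
  S = -8.175 -> Y = 67.826 ✓
All samples match this transformation.

(c) S² + 1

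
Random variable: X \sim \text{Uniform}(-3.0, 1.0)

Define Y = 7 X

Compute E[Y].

For Y = 7X:
E[Y] = 7 * E[X]
E[X] = (-3 + 1)/2 = -1
E[Y] = 7 * (-1) = -7

-7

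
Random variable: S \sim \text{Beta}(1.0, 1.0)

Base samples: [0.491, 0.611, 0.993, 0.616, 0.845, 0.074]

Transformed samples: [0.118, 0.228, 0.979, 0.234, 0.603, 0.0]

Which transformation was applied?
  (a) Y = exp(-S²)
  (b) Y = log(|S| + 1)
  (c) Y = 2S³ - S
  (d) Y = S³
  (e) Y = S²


Checking option (d) Y = S³:
  S = 0.491 -> Y = 0.118 ✓
  S = 0.611 -> Y = 0.228 ✓
  S = 0.993 -> Y = 0.979 ✓
All samples match this transformation.

(d) S³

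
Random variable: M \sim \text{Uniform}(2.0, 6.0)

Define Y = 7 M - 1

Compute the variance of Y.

For Y = aM + b: Var(Y) = a² * Var(M)
Var(M) = (6 - 2)^2/12 = 1.3333333
Var(Y) = 7² * 1.3333333 = 49 * 1.3333333 = 65.333333

65.333333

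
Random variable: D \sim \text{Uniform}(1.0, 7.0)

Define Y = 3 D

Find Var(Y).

For Y = aD + b: Var(Y) = a² * Var(D)
Var(D) = (7 - 1)^2/12 = 3
Var(Y) = 3² * 3 = 9 * 3 = 27

27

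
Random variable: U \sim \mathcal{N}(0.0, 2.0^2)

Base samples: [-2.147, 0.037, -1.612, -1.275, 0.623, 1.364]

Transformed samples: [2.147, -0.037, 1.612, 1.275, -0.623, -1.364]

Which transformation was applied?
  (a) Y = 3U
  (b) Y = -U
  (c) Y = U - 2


Checking option (b) Y = -U:
  U = -2.147 -> Y = 2.147 ✓
  U = 0.037 -> Y = -0.037 ✓
  U = -1.612 -> Y = 1.612 ✓
All samples match this transformation.

(b) -U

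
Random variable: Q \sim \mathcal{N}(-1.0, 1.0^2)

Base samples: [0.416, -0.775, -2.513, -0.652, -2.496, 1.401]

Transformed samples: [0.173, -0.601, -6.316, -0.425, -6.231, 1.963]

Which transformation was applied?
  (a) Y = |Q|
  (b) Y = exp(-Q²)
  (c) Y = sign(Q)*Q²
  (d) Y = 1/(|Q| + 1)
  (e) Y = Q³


Checking option (c) Y = sign(Q)*Q²:
  Q = 0.416 -> Y = 0.173 ✓
  Q = -0.775 -> Y = -0.601 ✓
  Q = -2.513 -> Y = -6.316 ✓
All samples match this transformation.

(c) sign(Q)*Q²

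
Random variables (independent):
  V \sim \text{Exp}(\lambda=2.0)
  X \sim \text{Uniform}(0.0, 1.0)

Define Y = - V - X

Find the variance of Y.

For independent RVs: Var(aX + bY) = a²Var(X) + b²Var(Y)
Var(V) = 0.25
Var(X) = 0.083333333
Var(Y) = (-1)²*0.25 + (-1)²*0.083333333
= 1*0.25 + 1*0.083333333 = 0.33333333

0.33333333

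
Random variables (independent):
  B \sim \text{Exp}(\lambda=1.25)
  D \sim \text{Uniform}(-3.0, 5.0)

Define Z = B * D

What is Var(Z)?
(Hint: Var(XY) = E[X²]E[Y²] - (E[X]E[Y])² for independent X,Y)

Var(XY) = E[X²]E[Y²] - (E[X]E[Y])²
E[B] = 0.8, Var(B) = 0.64
E[D] = 1, Var(D) = 5.3333333
E[B²] = 0.64 + 0.8² = 1.28
E[D²] = 5.3333333 + 1² = 6.3333333
Var(Z) = 1.28*6.3333333 - (0.8*1)²
= 8.1066667 - 0.64 = 7.4666667

7.4666667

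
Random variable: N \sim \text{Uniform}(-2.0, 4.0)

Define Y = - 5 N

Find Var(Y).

For Y = aN + b: Var(Y) = a² * Var(N)
Var(N) = (4 + 2)^2/12 = 3
Var(Y) = (-5)² * 3 = 25 * 3 = 75

75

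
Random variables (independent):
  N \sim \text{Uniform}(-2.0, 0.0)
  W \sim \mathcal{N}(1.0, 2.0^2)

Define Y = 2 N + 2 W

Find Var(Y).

For independent RVs: Var(aX + bY) = a²Var(X) + b²Var(Y)
Var(N) = 0.33333333
Var(W) = 4
Var(Y) = 2²*0.33333333 + 2²*4
= 4*0.33333333 + 4*4 = 17.333333

17.333333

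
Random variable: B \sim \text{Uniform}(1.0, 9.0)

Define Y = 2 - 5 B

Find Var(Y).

For Y = aB + b: Var(Y) = a² * Var(B)
Var(B) = (9 - 1)^2/12 = 5.3333333
Var(Y) = (-5)² * 5.3333333 = 25 * 5.3333333 = 133.33333

133.33333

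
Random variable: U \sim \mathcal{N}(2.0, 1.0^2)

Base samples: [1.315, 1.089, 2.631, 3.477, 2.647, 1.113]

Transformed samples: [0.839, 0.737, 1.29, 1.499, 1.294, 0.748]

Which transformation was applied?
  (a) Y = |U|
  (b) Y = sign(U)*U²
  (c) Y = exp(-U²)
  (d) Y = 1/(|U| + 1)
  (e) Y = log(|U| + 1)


Checking option (e) Y = log(|U| + 1):
  U = 1.315 -> Y = 0.839 ✓
  U = 1.089 -> Y = 0.737 ✓
  U = 2.631 -> Y = 1.29 ✓
All samples match this transformation.

(e) log(|U| + 1)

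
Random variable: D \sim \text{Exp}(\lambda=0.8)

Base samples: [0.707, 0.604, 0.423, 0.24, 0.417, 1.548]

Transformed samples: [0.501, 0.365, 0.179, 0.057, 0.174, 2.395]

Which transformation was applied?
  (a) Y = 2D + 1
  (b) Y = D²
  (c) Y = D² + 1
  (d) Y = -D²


Checking option (b) Y = D²:
  D = 0.707 -> Y = 0.501 ✓
  D = 0.604 -> Y = 0.365 ✓
  D = 0.423 -> Y = 0.179 ✓
All samples match this transformation.

(b) D²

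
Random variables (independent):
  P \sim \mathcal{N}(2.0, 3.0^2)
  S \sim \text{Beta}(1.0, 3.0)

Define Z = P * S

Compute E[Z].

For independent RVs: E[XY] = E[X]*E[Y]
E[P] = 2
E[S] = 0.25
E[Z] = 2 * 0.25 = 0.5

0.5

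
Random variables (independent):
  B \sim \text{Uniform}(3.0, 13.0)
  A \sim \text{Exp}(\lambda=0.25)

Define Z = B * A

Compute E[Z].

For independent RVs: E[XY] = E[X]*E[Y]
E[B] = 8
E[A] = 4
E[Z] = 8 * 4 = 32

32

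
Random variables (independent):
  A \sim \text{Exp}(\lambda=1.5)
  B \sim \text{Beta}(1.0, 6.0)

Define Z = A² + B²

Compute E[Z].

E[Z] = E[A²] + E[B²]
E[A²] = Var(A) + E[A]² = 0.44444444 + 0.44444444 = 0.88888889
E[B²] = Var(B) + E[B]² = 0.015306122 + 0.020408163 = 0.035714286
E[Z] = 0.88888889 + 0.035714286 = 0.92460317

0.92460317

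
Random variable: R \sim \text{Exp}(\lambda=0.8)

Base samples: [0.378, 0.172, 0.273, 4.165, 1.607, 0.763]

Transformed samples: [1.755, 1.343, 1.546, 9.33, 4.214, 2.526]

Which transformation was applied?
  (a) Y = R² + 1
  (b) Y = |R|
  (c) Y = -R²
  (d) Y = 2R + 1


Checking option (d) Y = 2R + 1:
  R = 0.378 -> Y = 1.755 ✓
  R = 0.172 -> Y = 1.343 ✓
  R = 0.273 -> Y = 1.546 ✓
All samples match this transformation.

(d) 2R + 1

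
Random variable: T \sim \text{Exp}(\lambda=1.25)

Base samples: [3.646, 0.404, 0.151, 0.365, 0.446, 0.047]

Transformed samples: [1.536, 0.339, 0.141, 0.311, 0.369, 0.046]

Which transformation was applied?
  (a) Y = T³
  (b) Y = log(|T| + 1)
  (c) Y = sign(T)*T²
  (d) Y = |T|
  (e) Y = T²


Checking option (b) Y = log(|T| + 1):
  T = 3.646 -> Y = 1.536 ✓
  T = 0.404 -> Y = 0.339 ✓
  T = 0.151 -> Y = 0.141 ✓
All samples match this transformation.

(b) log(|T| + 1)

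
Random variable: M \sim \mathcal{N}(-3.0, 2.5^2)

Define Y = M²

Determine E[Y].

E[M²] = Var(M) + (E[M])² = 6.25 + 9 = 15.25

15.25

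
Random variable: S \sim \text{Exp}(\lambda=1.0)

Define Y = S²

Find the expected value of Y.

E[S²] = Var(S) + (E[S])² = 1 + 1 = 2

2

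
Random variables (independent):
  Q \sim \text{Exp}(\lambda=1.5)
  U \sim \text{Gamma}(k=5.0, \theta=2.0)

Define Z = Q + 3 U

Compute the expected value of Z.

E[Z] = 1*E[Q] + 3*E[U]
E[Q] = 0.66666667
E[U] = 10
E[Z] = 1*0.66666667 + 3*10 = 30.666667

30.666667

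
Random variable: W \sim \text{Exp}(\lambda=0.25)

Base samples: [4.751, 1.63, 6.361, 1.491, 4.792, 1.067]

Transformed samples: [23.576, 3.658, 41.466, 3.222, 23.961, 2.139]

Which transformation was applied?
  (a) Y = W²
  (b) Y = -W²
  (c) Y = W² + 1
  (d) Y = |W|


Checking option (c) Y = W² + 1:
  W = 4.751 -> Y = 23.576 ✓
  W = 1.63 -> Y = 3.658 ✓
  W = 6.361 -> Y = 41.466 ✓
All samples match this transformation.

(c) W² + 1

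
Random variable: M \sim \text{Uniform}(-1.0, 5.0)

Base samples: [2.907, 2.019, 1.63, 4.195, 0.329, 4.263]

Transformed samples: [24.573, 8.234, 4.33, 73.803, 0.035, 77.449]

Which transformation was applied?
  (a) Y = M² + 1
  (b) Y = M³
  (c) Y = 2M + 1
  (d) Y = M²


Checking option (b) Y = M³:
  M = 2.907 -> Y = 24.573 ✓
  M = 2.019 -> Y = 8.234 ✓
  M = 1.63 -> Y = 4.33 ✓
All samples match this transformation.

(b) M³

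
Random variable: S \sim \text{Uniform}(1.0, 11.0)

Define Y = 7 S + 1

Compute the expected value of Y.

For Y = 7S + 1:
E[Y] = 7 * E[S] + 1
E[S] = (1 + 11)/2 = 6
E[Y] = 7 * 6 + 1 = 43

43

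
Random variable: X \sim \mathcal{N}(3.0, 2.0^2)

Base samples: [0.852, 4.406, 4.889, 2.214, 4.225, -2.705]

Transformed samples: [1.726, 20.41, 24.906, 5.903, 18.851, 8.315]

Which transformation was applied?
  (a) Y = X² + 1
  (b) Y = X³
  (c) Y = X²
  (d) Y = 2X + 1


Checking option (a) Y = X² + 1:
  X = 0.852 -> Y = 1.726 ✓
  X = 4.406 -> Y = 20.41 ✓
  X = 4.889 -> Y = 24.906 ✓
All samples match this transformation.

(a) X² + 1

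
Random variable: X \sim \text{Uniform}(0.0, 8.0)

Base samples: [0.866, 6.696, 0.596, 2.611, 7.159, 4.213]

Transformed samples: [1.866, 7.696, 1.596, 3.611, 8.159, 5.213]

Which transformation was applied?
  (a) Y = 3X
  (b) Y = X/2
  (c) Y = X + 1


Checking option (c) Y = X + 1:
  X = 0.866 -> Y = 1.866 ✓
  X = 6.696 -> Y = 7.696 ✓
  X = 0.596 -> Y = 1.596 ✓
All samples match this transformation.

(c) X + 1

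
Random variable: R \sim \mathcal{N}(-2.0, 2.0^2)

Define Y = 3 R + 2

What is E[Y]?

For Y = 3R + 2:
E[Y] = 3 * E[R] + 2
E[R] = -2.0 = -2
E[Y] = 3 * (-2) + 2 = -4

-4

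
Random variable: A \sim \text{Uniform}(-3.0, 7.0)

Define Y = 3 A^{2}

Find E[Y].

E[Y] = 3*E[A²]
E[A] = 2
E[A²] = Var(A) + (E[A])² = 8.3333333 + 4 = 12.333333
E[Y] = 3*12.333333 = 37

37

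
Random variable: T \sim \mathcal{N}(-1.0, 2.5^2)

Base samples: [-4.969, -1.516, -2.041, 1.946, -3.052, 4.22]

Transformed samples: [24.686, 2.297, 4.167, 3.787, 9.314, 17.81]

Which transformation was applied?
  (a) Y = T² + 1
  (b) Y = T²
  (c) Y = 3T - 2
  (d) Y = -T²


Checking option (b) Y = T²:
  T = -4.969 -> Y = 24.686 ✓
  T = -1.516 -> Y = 2.297 ✓
  T = -2.041 -> Y = 4.167 ✓
All samples match this transformation.

(b) T²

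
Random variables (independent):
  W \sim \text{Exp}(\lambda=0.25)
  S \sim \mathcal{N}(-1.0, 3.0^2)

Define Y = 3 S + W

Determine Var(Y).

For independent RVs: Var(aX + bY) = a²Var(X) + b²Var(Y)
Var(W) = 16
Var(S) = 9
Var(Y) = 1²*16 + 3²*9
= 1*16 + 9*9 = 97

97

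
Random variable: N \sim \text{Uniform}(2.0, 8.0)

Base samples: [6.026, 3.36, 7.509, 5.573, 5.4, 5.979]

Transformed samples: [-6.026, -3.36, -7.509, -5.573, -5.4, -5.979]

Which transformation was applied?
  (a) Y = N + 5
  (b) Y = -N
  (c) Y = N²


Checking option (b) Y = -N:
  N = 6.026 -> Y = -6.026 ✓
  N = 3.36 -> Y = -3.36 ✓
  N = 7.509 -> Y = -7.509 ✓
All samples match this transformation.

(b) -N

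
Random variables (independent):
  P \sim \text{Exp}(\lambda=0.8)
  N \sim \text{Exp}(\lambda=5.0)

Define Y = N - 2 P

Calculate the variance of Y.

For independent RVs: Var(aX + bY) = a²Var(X) + b²Var(Y)
Var(P) = 1.5625
Var(N) = 0.04
Var(Y) = (-2)²*1.5625 + 1²*0.04
= 4*1.5625 + 1*0.04 = 6.29

6.29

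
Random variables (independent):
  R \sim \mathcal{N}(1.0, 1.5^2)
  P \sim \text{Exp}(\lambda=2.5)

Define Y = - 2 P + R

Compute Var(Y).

For independent RVs: Var(aX + bY) = a²Var(X) + b²Var(Y)
Var(R) = 2.25
Var(P) = 0.16
Var(Y) = 1²*2.25 + (-2)²*0.16
= 1*2.25 + 4*0.16 = 2.89

2.89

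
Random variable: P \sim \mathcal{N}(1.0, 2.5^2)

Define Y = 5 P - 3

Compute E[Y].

For Y = 5P - 3:
E[Y] = 5 * E[P] - 3
E[P] = 1.0 = 1
E[Y] = 5 * 1 - 3 = 2

2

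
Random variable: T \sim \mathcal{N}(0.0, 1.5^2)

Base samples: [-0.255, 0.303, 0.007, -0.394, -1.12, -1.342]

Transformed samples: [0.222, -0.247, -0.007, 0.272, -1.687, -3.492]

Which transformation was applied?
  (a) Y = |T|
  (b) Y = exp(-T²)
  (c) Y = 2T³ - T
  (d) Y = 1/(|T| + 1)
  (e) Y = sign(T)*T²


Checking option (c) Y = 2T³ - T:
  T = -0.255 -> Y = 0.222 ✓
  T = 0.303 -> Y = -0.247 ✓
  T = 0.007 -> Y = -0.007 ✓
All samples match this transformation.

(c) 2T³ - T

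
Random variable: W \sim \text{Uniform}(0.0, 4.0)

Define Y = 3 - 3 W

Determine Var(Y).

For Y = aW + b: Var(Y) = a² * Var(W)
Var(W) = (4 - 0)^2/12 = 1.3333333
Var(Y) = (-3)² * 1.3333333 = 9 * 1.3333333 = 12

12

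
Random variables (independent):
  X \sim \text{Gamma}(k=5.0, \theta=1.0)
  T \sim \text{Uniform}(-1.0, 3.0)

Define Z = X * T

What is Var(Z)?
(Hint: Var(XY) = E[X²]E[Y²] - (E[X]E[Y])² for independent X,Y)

Var(XY) = E[X²]E[Y²] - (E[X]E[Y])²
E[X] = 5, Var(X) = 5
E[T] = 1, Var(T) = 1.3333333
E[X²] = 5 + 5² = 30
E[T²] = 1.3333333 + 1² = 2.3333333
Var(Z) = 30*2.3333333 - (5*1)²
= 70 - 25 = 45

45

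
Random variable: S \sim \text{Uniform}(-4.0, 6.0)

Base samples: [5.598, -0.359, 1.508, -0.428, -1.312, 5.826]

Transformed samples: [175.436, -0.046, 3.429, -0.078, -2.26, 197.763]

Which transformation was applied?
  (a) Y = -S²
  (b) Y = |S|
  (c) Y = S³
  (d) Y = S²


Checking option (c) Y = S³:
  S = 5.598 -> Y = 175.436 ✓
  S = -0.359 -> Y = -0.046 ✓
  S = 1.508 -> Y = 3.429 ✓
All samples match this transformation.

(c) S³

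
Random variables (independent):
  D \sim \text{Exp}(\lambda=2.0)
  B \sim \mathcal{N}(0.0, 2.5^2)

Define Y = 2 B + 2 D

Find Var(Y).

For independent RVs: Var(aX + bY) = a²Var(X) + b²Var(Y)
Var(D) = 0.25
Var(B) = 6.25
Var(Y) = 2²*0.25 + 2²*6.25
= 4*0.25 + 4*6.25 = 26

26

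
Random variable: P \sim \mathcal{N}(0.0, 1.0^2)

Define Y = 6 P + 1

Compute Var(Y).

For Y = aP + b: Var(Y) = a² * Var(P)
Var(P) = 1.0^2 = 1
Var(Y) = 6² * 1 = 36 * 1 = 36

36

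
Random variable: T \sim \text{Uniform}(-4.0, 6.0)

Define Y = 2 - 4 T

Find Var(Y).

For Y = aT + b: Var(Y) = a² * Var(T)
Var(T) = (6 + 4)^2/12 = 8.3333333
Var(Y) = (-4)² * 8.3333333 = 16 * 8.3333333 = 133.33333

133.33333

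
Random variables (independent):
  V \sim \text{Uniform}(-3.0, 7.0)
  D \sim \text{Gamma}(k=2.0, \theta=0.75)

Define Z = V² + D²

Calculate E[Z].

E[Z] = E[V²] + E[D²]
E[V²] = Var(V) + E[V]² = 8.3333333 + 4 = 12.333333
E[D²] = Var(D) + E[D]² = 1.125 + 2.25 = 3.375
E[Z] = 12.333333 + 3.375 = 15.708333

15.708333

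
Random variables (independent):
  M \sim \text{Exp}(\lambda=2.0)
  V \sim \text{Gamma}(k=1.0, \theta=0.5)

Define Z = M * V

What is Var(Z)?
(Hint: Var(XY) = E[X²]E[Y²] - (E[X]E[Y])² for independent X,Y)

Var(XY) = E[X²]E[Y²] - (E[X]E[Y])²
E[M] = 0.5, Var(M) = 0.25
E[V] = 0.5, Var(V) = 0.25
E[M²] = 0.25 + 0.5² = 0.5
E[V²] = 0.25 + 0.5² = 0.5
Var(Z) = 0.5*0.5 - (0.5*0.5)²
= 0.25 - 0.0625 = 0.1875

0.1875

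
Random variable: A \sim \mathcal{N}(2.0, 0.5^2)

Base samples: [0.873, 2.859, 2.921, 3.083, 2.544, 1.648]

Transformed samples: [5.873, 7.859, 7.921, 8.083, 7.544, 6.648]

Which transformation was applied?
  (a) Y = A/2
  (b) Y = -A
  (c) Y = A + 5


Checking option (c) Y = A + 5:
  A = 0.873 -> Y = 5.873 ✓
  A = 2.859 -> Y = 7.859 ✓
  A = 2.921 -> Y = 7.921 ✓
All samples match this transformation.

(c) A + 5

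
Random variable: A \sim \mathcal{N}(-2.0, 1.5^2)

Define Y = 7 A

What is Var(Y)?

For Y = aA + b: Var(Y) = a² * Var(A)
Var(A) = 1.5^2 = 2.25
Var(Y) = 7² * 2.25 = 49 * 2.25 = 110.25

110.25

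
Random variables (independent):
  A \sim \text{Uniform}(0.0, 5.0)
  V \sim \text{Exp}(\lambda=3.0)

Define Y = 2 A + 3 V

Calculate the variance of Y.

For independent RVs: Var(aX + bY) = a²Var(X) + b²Var(Y)
Var(A) = 2.0833333
Var(V) = 0.11111111
Var(Y) = 2²*2.0833333 + 3²*0.11111111
= 4*2.0833333 + 9*0.11111111 = 9.3333333

9.3333333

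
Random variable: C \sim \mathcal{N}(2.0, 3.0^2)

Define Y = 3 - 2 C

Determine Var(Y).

For Y = aC + b: Var(Y) = a² * Var(C)
Var(C) = 3.0^2 = 9
Var(Y) = (-2)² * 9 = 4 * 9 = 36

36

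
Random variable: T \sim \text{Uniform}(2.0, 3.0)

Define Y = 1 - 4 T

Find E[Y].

For Y = -4T + 1:
E[Y] = -4 * E[T] + 1
E[T] = (2 + 3)/2 = 2.5
E[Y] = -4 * 2.5 + 1 = -9

-9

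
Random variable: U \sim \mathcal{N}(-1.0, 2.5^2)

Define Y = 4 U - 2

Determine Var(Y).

For Y = aU + b: Var(Y) = a² * Var(U)
Var(U) = 2.5^2 = 6.25
Var(Y) = 4² * 6.25 = 16 * 6.25 = 100

100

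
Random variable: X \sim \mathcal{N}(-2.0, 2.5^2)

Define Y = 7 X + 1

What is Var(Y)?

For Y = aX + b: Var(Y) = a² * Var(X)
Var(X) = 2.5^2 = 6.25
Var(Y) = 7² * 6.25 = 49 * 6.25 = 306.25

306.25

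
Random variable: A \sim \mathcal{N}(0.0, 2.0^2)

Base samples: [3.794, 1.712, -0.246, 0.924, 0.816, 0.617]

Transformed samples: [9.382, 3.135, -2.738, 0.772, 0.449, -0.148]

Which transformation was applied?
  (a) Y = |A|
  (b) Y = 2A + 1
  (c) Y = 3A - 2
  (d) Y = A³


Checking option (c) Y = 3A - 2:
  A = 3.794 -> Y = 9.382 ✓
  A = 1.712 -> Y = 3.135 ✓
  A = -0.246 -> Y = -2.738 ✓
All samples match this transformation.

(c) 3A - 2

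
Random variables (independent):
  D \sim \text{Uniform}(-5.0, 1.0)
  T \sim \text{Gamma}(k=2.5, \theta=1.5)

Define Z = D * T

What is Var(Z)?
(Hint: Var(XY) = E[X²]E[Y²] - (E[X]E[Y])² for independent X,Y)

Var(XY) = E[X²]E[Y²] - (E[X]E[Y])²
E[D] = -2, Var(D) = 3
E[T] = 3.75, Var(T) = 5.625
E[D²] = 3 + (-2)² = 7
E[T²] = 5.625 + 3.75² = 19.6875
Var(Z) = 7*19.6875 - (-2*3.75)²
= 137.8125 - 56.25 = 81.5625

81.5625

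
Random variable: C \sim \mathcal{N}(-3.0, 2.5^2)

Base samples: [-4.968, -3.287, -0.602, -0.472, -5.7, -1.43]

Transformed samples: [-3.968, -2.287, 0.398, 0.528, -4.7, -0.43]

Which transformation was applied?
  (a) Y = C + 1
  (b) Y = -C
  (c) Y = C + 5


Checking option (a) Y = C + 1:
  C = -4.968 -> Y = -3.968 ✓
  C = -3.287 -> Y = -2.287 ✓
  C = -0.602 -> Y = 0.398 ✓
All samples match this transformation.

(a) C + 1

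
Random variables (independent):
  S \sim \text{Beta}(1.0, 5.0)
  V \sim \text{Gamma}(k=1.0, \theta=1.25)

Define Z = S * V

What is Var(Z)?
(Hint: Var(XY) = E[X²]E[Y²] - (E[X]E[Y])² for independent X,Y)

Var(XY) = E[X²]E[Y²] - (E[X]E[Y])²
E[S] = 0.16666667, Var(S) = 0.01984127
E[V] = 1.25, Var(V) = 1.5625
E[S²] = 0.01984127 + 0.16666667² = 0.047619048
E[V²] = 1.5625 + 1.25² = 3.125
Var(Z) = 0.047619048*3.125 - (0.16666667*1.25)²
= 0.14880952 - 0.043402778 = 0.10540675

0.10540675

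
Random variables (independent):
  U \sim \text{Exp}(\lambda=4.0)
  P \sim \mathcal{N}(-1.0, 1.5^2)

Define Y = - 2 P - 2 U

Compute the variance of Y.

For independent RVs: Var(aX + bY) = a²Var(X) + b²Var(Y)
Var(U) = 0.0625
Var(P) = 2.25
Var(Y) = (-2)²*0.0625 + (-2)²*2.25
= 4*0.0625 + 4*2.25 = 9.25

9.25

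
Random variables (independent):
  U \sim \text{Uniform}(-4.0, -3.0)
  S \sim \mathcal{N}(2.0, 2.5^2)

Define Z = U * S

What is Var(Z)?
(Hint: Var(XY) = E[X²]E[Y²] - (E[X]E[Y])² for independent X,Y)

Var(XY) = E[X²]E[Y²] - (E[X]E[Y])²
E[U] = -3.5, Var(U) = 0.083333333
E[S] = 2, Var(S) = 6.25
E[U²] = 0.083333333 + (-3.5)² = 12.333333
E[S²] = 6.25 + 2² = 10.25
Var(Z) = 12.333333*10.25 - (-3.5*2)²
= 126.41667 - 49 = 77.416667

77.416667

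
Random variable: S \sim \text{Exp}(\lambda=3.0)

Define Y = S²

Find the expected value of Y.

E[S²] = Var(S) + (E[S])² = 0.11111111 + 0.11111111 = 0.22222222

0.22222222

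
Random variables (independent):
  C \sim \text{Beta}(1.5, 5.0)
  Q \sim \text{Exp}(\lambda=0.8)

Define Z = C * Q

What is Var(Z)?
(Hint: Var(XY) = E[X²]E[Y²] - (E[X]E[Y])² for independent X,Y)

Var(XY) = E[X²]E[Y²] - (E[X]E[Y])²
E[C] = 0.23076923, Var(C) = 0.023668639
E[Q] = 1.25, Var(Q) = 1.5625
E[C²] = 0.023668639 + 0.23076923² = 0.076923077
E[Q²] = 1.5625 + 1.25² = 3.125
Var(Z) = 0.076923077*3.125 - (0.23076923*1.25)²
= 0.24038462 - 0.083210059 = 0.15717456

0.15717456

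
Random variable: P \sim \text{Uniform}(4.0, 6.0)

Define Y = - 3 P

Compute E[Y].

For Y = -3P:
E[Y] = -3 * E[P]
E[P] = (4 + 6)/2 = 5
E[Y] = -3 * 5 = -15

-15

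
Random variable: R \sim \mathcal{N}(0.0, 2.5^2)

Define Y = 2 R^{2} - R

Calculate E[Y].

E[Y] = 2*E[R²] - 1*E[R]
E[R] = 0
E[R²] = Var(R) + (E[R])² = 6.25 + 0 = 6.25
E[Y] = 2*6.25 - 1*0 = 12.5

12.5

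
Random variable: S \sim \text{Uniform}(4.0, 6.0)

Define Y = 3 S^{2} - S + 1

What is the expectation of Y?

E[Y] = 3*E[S²] - 1*E[S] + 1
E[S] = 5
E[S²] = Var(S) + (E[S])² = 0.33333333 + 25 = 25.333333
E[Y] = 3*25.333333 - 1*5 + 1 = 72

72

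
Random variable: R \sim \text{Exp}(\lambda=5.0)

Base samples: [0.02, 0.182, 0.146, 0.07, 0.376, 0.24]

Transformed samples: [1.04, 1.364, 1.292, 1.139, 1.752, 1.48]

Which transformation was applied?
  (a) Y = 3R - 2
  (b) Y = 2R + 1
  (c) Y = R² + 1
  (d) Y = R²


Checking option (b) Y = 2R + 1:
  R = 0.02 -> Y = 1.04 ✓
  R = 0.182 -> Y = 1.364 ✓
  R = 0.146 -> Y = 1.292 ✓
All samples match this transformation.

(b) 2R + 1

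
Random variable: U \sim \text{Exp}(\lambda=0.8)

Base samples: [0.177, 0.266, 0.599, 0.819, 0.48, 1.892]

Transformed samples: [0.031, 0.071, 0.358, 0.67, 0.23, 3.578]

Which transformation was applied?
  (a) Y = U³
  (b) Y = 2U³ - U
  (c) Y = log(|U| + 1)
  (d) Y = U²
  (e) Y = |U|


Checking option (d) Y = U²:
  U = 0.177 -> Y = 0.031 ✓
  U = 0.266 -> Y = 0.071 ✓
  U = 0.599 -> Y = 0.358 ✓
All samples match this transformation.

(d) U²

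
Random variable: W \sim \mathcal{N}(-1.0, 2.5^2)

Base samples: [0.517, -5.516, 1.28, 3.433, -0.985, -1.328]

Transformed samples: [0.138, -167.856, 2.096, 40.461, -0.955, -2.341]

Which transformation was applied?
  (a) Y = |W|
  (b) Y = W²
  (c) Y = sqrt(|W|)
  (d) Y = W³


Checking option (d) Y = W³:
  W = 0.517 -> Y = 0.138 ✓
  W = -5.516 -> Y = -167.856 ✓
  W = 1.28 -> Y = 2.096 ✓
All samples match this transformation.

(d) W³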